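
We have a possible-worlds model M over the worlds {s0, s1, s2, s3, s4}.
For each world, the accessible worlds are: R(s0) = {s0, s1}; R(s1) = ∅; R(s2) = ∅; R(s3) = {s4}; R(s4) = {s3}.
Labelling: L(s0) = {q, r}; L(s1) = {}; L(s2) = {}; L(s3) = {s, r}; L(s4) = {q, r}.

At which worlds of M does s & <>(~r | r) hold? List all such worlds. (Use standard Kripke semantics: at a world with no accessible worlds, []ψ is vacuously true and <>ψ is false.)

Recall that <>ψ holds at a world iff ψ holds at some accessible world.
Let φ = s & <>(~r | r). Evaluate φ at each world:
  s0 (successors {s0, s1}): φ is false.
  s1 (successors ∅): φ is false.
  s2 (successors ∅): φ is false.
  s3 (successors {s4}): φ is true.
  s4 (successors {s3}): φ is false.
For instance, at s0:
  At s0: s is false, <>(~r | r) is true, so s & <>(~r | r) is false.
    At s0: <>(~r | r) requires ~r | r at some successor in {s0, s1}.
      ~r | r holds at s0, so <>(~r | r) is true at s0.
Satisfying worlds: {s3}

s3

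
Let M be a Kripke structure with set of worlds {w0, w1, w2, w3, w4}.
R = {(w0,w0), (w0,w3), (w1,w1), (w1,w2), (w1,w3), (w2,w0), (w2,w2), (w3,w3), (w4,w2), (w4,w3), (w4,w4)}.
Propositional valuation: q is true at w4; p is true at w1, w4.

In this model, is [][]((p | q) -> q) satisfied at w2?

At w2: [][]((p | q) -> q) requires []((p | q) -> q) at every successor {w0, w2}.
    At w0: []((p | q) -> q) requires (p | q) -> q at every successor {w0, w3}.
      At w0: (p | q) -> q is true.
      At w3: (p | q) -> q is true.
    So []((p | q) -> q) is true at w0.
    At w2: []((p | q) -> q) requires (p | q) -> q at every successor {w0, w2}.
      At w0: (p | q) -> q is true.
      At w2: (p | q) -> q is true.
    So []((p | q) -> q) is true at w2.
So [][]((p | q) -> q) is true at w2.

Yes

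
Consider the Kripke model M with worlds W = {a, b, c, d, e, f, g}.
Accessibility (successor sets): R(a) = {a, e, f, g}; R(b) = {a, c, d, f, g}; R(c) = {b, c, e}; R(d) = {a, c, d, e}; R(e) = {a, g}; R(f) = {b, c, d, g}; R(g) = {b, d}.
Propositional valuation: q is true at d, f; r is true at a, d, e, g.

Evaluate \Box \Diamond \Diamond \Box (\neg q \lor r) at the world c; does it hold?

Yes

At c: \Box \Diamond \Diamond \Box (\neg q \lor r) requires \Diamond \Diamond \Box (\neg q \lor r) at every successor {b, c, e}.
    At b: \Diamond \Diamond \Box (\neg q \lor r) requires \Diamond \Box (\neg q \lor r) at some successor in {a, c, d, f, g}.
      \Diamond \Box (\neg q \lor r) holds at a, so \Diamond \Diamond \Box (\neg q \lor r) is true at b.
    At c: \Diamond \Diamond \Box (\neg q \lor r) requires \Diamond \Box (\neg q \lor r) at some successor in {b, c, e}.
      \Diamond \Box (\neg q \lor r) holds at b, so \Diamond \Diamond \Box (\neg q \lor r) is true at c.
    At e: \Diamond \Diamond \Box (\neg q \lor r) requires \Diamond \Box (\neg q \lor r) at some successor in {a, g}.
      \Diamond \Box (\neg q \lor r) holds at a, so \Diamond \Diamond \Box (\neg q \lor r) is true at e.
So \Box \Diamond \Diamond \Box (\neg q \lor r) is true at c.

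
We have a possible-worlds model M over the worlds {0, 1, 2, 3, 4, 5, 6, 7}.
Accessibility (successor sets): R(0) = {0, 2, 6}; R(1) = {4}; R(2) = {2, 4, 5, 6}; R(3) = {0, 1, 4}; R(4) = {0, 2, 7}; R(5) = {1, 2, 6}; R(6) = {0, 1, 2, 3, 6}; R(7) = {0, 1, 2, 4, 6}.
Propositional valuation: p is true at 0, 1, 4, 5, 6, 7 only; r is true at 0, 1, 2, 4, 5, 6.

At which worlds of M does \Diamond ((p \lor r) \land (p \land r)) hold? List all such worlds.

0, 1, 2, 3, 4, 5, 6, 7

Let φ = \Diamond ((p \lor r) \land (p \land r)). Evaluate φ at each world:
  0 (successors {0, 2, 6}): φ is true.
  1 (successors {4}): φ is true.
  2 (successors {2, 4, 5, 6}): φ is true.
  3 (successors {0, 1, 4}): φ is true.
  4 (successors {0, 2, 7}): φ is true.
  5 (successors {1, 2, 6}): φ is true.
  6 (successors {0, 1, 2, 3, 6}): φ is true.
  7 (successors {0, 1, 2, 4, 6}): φ is true.
For instance, at 6:
  At 6: \Diamond ((p \lor r) \land (p \land r)) requires (p \lor r) \land (p \land r) at some successor in {0, 1, 2, 3, 6}.
    (p \lor r) \land (p \land r) holds at 0, so \Diamond ((p \lor r) \land (p \land r)) is true at 6.
Satisfying worlds: {0, 1, 2, 3, 4, 5, 6, 7}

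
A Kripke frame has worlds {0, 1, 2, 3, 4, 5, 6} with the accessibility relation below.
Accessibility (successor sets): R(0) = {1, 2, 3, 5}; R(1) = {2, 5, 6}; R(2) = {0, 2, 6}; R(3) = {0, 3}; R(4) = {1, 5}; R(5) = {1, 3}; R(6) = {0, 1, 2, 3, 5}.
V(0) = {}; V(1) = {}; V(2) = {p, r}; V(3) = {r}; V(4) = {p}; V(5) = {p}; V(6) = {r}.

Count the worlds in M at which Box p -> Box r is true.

7

Let φ = Box p -> Box r. Evaluate φ at each world:
  0 (successors {1, 2, 3, 5}): φ is true.
  1 (successors {2, 5, 6}): φ is true.
  2 (successors {0, 2, 6}): φ is true.
  3 (successors {0, 3}): φ is true.
  4 (successors {1, 5}): φ is true.
  5 (successors {1, 3}): φ is true.
  6 (successors {0, 1, 2, 3, 5}): φ is true.
For instance, at 0:
  At 0: Box p is false, Box r is false, so Box p -> Box r is true.
    At 0: Box p requires p at every successor {1, 2, 3, 5}.
      p fails at 1, so Box p is false at 0.
    At 0: Box r requires r at every successor {1, 2, 3, 5}.
      r fails at 1, so Box r is false at 0.
Satisfying worlds: {0, 1, 2, 3, 4, 5, 6}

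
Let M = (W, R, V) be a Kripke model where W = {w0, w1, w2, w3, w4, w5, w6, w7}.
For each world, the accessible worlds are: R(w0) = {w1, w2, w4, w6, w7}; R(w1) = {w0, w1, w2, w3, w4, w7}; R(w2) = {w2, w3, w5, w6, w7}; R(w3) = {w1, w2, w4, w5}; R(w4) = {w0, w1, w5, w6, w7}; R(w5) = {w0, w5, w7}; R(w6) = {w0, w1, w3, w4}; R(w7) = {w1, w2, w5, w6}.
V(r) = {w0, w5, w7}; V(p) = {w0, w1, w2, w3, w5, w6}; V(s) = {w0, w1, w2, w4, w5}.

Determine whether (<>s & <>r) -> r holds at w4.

At w4: <>s & <>r is true, r is false, so (<>s & <>r) -> r is false.
  At w4: <>s is true, <>r is true, so <>s & <>r is true.
    At w4: <>s requires s at some successor in {w0, w1, w5, w6, w7}.
      s holds at w0, so <>s is true at w4.
    At w4: <>r requires r at some successor in {w0, w1, w5, w6, w7}.
      r holds at w0, so <>r is true at w4.

No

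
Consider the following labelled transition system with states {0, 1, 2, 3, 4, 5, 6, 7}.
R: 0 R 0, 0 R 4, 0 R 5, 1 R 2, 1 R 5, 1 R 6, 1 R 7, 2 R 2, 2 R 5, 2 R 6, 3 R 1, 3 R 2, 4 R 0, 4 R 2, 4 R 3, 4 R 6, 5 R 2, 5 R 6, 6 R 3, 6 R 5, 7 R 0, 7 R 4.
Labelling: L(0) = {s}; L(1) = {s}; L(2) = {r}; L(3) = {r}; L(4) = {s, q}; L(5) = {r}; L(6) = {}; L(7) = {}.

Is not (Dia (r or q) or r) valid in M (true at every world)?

Let φ = not (Dia (r or q) or r). Evaluate φ at each world:
  0 (successors {0, 4, 5}): φ is false.
  1 (successors {2, 5, 6, 7}): φ is false.
  2 (successors {2, 5, 6}): φ is false.
  3 (successors {1, 2}): φ is false.
  4 (successors {0, 2, 3, 6}): φ is false.
  5 (successors {2, 6}): φ is false.
  6 (successors {3, 5}): φ is false.
  7 (successors {0, 4}): φ is false.
Detail at 0 (counterexample):
  At 0: Dia (r or q) or r is true, so not (Dia (r or q) or r) is false.
    At 0: Dia (r or q) is true, r is false, so Dia (r or q) or r is true.
      At 0: Dia (r or q) requires r or q at some successor in {0, 4, 5}.
        r or q holds at 4, so Dia (r or q) is true at 0.

No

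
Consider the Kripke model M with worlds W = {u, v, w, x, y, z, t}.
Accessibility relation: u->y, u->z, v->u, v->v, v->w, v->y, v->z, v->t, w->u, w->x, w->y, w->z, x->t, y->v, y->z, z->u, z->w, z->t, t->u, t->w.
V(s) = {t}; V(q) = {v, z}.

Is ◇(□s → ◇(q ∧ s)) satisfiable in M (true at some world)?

Let φ = ◇(□s → ◇(q ∧ s)). Evaluate φ at each world:
  u (successors {y, z}): φ is true.
  v (successors {u, v, w, y, z, t}): φ is true.
  w (successors {u, x, y, z}): φ is true.
  x (successors {t}): φ is true.
  y (successors {v, z}): φ is true.
  z (successors {u, w, t}): φ is true.
  t (successors {u, w}): φ is true.
Detail at u (witness):
  At u: ◇(□s → ◇(q ∧ s)) requires □s → ◇(q ∧ s) at some successor in {y, z}.
    □s → ◇(q ∧ s) holds at y, so ◇(□s → ◇(q ∧ s)) is true at u.
      At y: □s is false, ◇(q ∧ s) is false, so □s → ◇(q ∧ s) is true.

Yes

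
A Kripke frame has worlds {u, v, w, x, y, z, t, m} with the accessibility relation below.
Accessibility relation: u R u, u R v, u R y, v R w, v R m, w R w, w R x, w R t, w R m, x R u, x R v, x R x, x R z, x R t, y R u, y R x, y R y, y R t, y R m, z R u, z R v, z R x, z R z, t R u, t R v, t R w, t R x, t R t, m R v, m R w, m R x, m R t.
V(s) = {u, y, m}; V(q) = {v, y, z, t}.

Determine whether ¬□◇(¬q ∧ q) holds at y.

Yes

At y: □◇(¬q ∧ q) is false, so ¬□◇(¬q ∧ q) is true.
  At y: □◇(¬q ∧ q) requires ◇(¬q ∧ q) at every successor {u, x, y, t, m}.
    ◇(¬q ∧ q) fails at u, so □◇(¬q ∧ q) is false at y.
      At u: ◇(¬q ∧ q) requires ¬q ∧ q at some successor in {u, v, y}.
        At u: ¬q ∧ q is false.
        At v: ¬q ∧ q is false.
        At y: ¬q ∧ q is false.
      So ◇(¬q ∧ q) is false at u.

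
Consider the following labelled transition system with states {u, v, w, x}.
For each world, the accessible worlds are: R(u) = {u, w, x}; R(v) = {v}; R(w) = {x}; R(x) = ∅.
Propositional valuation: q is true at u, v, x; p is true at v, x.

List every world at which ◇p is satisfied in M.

u, v, w

Let φ = ◇p. Evaluate φ at each world:
  u (successors {u, w, x}): φ is true.
  v (successors {v}): φ is true.
  w (successors {x}): φ is true.
  x (successors ∅): φ is false.
For instance, at u:
  At u: ◇p requires p at some successor in {u, w, x}.
    p holds at x, so ◇p is true at u.
Satisfying worlds: {u, v, w}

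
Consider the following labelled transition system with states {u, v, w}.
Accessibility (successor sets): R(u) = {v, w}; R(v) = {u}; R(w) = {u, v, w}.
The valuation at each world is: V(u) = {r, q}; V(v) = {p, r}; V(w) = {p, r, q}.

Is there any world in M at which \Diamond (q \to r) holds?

Yes

Let φ = \Diamond (q \to r). Evaluate φ at each world:
  u (successors {v, w}): φ is true.
  v (successors {u}): φ is true.
  w (successors {u, v, w}): φ is true.
Detail at u (witness):
  At u: \Diamond (q \to r) requires q \to r at some successor in {v, w}.
    q \to r holds at v, so \Diamond (q \to r) is true at u.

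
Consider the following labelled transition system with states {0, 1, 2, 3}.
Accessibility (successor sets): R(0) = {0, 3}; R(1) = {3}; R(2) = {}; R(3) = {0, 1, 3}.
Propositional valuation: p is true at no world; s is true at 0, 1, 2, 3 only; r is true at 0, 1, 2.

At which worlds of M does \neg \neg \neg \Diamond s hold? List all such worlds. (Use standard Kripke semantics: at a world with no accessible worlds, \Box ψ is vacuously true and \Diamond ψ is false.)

Recall that \Diamond ψ holds at a world iff ψ holds at some accessible world.
Let φ = \neg \neg \neg \Diamond s. Evaluate φ at each world:
  0 (successors {0, 3}): φ is false.
  1 (successors {3}): φ is false.
  2 (successors ∅): φ is true.
  3 (successors {0, 1, 3}): φ is false.
For instance, at 0:
  At 0: \neg \neg \Diamond s is true, so \neg \neg \neg \Diamond s is false.
    At 0: \neg \Diamond s is false, so \neg \neg \Diamond s is true.
      At 0: \Diamond s is true, so \neg \Diamond s is false.
Satisfying worlds: {2}

2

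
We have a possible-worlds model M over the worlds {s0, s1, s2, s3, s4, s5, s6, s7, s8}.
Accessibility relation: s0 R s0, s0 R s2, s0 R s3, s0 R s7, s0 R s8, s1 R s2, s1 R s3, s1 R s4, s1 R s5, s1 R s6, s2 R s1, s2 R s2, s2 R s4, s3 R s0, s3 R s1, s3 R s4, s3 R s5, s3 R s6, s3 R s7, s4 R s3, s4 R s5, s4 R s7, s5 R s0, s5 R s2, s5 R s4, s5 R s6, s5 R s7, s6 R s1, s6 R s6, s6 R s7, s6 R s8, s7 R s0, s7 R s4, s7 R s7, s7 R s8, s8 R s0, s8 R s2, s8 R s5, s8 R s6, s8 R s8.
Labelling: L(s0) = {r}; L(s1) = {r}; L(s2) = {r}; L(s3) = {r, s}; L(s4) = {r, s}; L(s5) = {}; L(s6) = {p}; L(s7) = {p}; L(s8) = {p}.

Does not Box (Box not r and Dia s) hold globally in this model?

Recall that Box ψ holds at a world iff ψ holds at every accessible world, and Dia ψ holds iff ψ holds at some accessible world.
Let φ = not Box (Box not r and Dia s). Evaluate φ at each world:
  s0 (successors {s0, s2, s3, s7, s8}): φ is true.
  s1 (successors {s2, s3, s4, s5, s6}): φ is true.
  s2 (successors {s1, s2, s4}): φ is true.
  s3 (successors {s0, s1, s4, s5, s6, s7}): φ is true.
  s4 (successors {s3, s5, s7}): φ is true.
  s5 (successors {s0, s2, s4, s6, s7}): φ is true.
  s6 (successors {s1, s6, s7, s8}): φ is true.
  s7 (successors {s0, s4, s7, s8}): φ is true.
  s8 (successors {s0, s2, s5, s6, s8}): φ is true.
For instance, at s3:
  At s3: Box (Box not r and Dia s) is false, so not Box (Box not r and Dia s) is true.
    At s3: Box (Box not r and Dia s) requires Box not r and Dia s at every successor {s0, s1, s4, s5, s6, s7}.
      Box not r and Dia s fails at s0, so Box (Box not r and Dia s) is false at s3.

Yes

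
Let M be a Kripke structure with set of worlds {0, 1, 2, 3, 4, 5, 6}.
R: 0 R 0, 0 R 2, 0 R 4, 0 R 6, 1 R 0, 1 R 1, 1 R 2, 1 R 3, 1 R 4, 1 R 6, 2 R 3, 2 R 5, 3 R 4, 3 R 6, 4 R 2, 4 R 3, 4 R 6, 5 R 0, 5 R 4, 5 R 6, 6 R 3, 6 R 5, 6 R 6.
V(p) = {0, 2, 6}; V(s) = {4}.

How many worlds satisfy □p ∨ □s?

Let φ = □p ∨ □s. Evaluate φ at each world:
  0 (successors {0, 2, 4, 6}): φ is false.
  1 (successors {0, 1, 2, 3, 4, 6}): φ is false.
  2 (successors {3, 5}): φ is false.
  3 (successors {4, 6}): φ is false.
  4 (successors {2, 3, 6}): φ is false.
  5 (successors {0, 4, 6}): φ is false.
  6 (successors {3, 5, 6}): φ is false.
For instance, at 4:
  At 4: □p is false, □s is false, so □p ∨ □s is false.
    At 4: □p requires p at every successor {2, 3, 6}.
      p fails at 3, so □p is false at 4.
    At 4: □s requires s at every successor {2, 3, 6}.
      s fails at 2, so □s is false at 4.
Satisfying worlds: none.

0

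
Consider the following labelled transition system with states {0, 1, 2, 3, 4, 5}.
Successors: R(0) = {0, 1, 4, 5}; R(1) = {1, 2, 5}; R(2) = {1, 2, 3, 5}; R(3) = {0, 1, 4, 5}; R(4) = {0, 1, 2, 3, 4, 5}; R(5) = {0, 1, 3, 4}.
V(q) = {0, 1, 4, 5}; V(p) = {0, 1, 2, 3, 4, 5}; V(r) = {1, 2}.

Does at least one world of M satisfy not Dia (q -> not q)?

Yes

Let φ = not Dia (q -> not q). Evaluate φ at each world:
  0 (successors {0, 1, 4, 5}): φ is true.
  1 (successors {1, 2, 5}): φ is false.
  2 (successors {1, 2, 3, 5}): φ is false.
  3 (successors {0, 1, 4, 5}): φ is true.
  4 (successors {0, 1, 2, 3, 4, 5}): φ is false.
  5 (successors {0, 1, 3, 4}): φ is false.
Detail at 0 (witness):
  At 0: Dia (q -> not q) is false, so not Dia (q -> not q) is true.
    At 0: Dia (q -> not q) requires q -> not q at some successor in {0, 1, 4, 5}.
      At 0: q -> not q is false.
      At 1: q -> not q is false.
      At 4: q -> not q is false.
      At 5: q -> not q is false.
    So Dia (q -> not q) is false at 0.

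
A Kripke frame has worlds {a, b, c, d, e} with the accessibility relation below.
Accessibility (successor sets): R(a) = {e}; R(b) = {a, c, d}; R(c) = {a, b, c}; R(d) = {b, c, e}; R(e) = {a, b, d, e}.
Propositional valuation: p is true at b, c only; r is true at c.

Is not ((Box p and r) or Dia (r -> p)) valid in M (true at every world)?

Recall that Box ψ holds at a world iff ψ holds at every accessible world, and Dia ψ holds iff ψ holds at some accessible world.
Let φ = not ((Box p and r) or Dia (r -> p)). Evaluate φ at each world:
  a (successors {e}): φ is false.
  b (successors {a, c, d}): φ is false.
  c (successors {a, b, c}): φ is false.
  d (successors {b, c, e}): φ is false.
  e (successors {a, b, d, e}): φ is false.
Detail at a (counterexample):
  At a: (Box p and r) or Dia (r -> p) is true, so not ((Box p and r) or Dia (r -> p)) is false.
    At a: Box p and r is false, Dia (r -> p) is true, so (Box p and r) or Dia (r -> p) is true.
      At a: Box p is false, r is false, so Box p and r is false.
      At a: Dia (r -> p) requires r -> p at some successor in {e}.
        r -> p holds at e, so Dia (r -> p) is true at a.

No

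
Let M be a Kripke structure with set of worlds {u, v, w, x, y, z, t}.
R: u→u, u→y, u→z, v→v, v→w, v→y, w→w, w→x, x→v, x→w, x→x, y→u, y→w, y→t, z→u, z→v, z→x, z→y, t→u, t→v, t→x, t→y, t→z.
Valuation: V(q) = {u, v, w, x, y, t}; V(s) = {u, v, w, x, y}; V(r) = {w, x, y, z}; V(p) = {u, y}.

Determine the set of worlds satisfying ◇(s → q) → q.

Let φ = ◇(s → q) → q. Evaluate φ at each world:
  u (successors {u, y, z}): φ is true.
  v (successors {v, w, y}): φ is true.
  w (successors {w, x}): φ is true.
  x (successors {v, w, x}): φ is true.
  y (successors {u, w, t}): φ is true.
  z (successors {u, v, x, y}): φ is false.
  t (successors {u, v, x, y, z}): φ is true.
For instance, at y:
  At y: ◇(s → q) is true, q is true, so ◇(s → q) → q is true.
    At y: ◇(s → q) requires s → q at some successor in {u, w, t}.
      s → q holds at u, so ◇(s → q) is true at y.
Satisfying worlds: {u, v, w, x, y, t}

u, v, w, x, y, t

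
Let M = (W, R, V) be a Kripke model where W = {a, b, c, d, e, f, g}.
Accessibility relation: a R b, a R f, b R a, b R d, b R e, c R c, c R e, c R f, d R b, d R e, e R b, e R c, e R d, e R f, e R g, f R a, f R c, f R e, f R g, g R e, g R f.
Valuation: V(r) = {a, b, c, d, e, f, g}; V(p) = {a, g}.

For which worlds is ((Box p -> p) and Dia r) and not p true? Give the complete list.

Let φ = ((Box p -> p) and Dia r) and not p. Evaluate φ at each world:
  a (successors {b, f}): φ is false.
  b (successors {a, d, e}): φ is true.
  c (successors {c, e, f}): φ is true.
  d (successors {b, e}): φ is true.
  e (successors {b, c, d, f, g}): φ is true.
  f (successors {a, c, e, g}): φ is true.
  g (successors {e, f}): φ is false.
For instance, at b:
  At b: (Box p -> p) and Dia r is true, not p is true, so ((Box p -> p) and Dia r) and not p is true.
    At b: Box p -> p is true, Dia r is true, so (Box p -> p) and Dia r is true.
      At b: Box p is false, p is false, so Box p -> p is true.
      At b: Dia r requires r at some successor in {a, d, e}.
        r holds at a, so Dia r is true at b.
Satisfying worlds: {b, c, d, e, f}

b, c, d, e, f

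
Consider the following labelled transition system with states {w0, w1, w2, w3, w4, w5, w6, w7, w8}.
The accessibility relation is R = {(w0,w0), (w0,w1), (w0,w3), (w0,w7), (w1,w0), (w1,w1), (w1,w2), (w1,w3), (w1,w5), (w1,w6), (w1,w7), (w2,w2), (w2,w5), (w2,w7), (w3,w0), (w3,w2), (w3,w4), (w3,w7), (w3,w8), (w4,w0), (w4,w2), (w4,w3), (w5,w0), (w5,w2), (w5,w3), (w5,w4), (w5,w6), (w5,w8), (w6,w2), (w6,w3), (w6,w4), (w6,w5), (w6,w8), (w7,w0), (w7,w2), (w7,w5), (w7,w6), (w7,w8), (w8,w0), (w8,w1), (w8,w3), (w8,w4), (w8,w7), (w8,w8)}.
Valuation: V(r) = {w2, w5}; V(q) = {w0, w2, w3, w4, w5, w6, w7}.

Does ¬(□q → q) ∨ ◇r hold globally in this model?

No

Let φ = ¬(□q → q) ∨ ◇r. Evaluate φ at each world:
  w0 (successors {w0, w1, w3, w7}): φ is false.
  w1 (successors {w0, w1, w2, w3, w5, w6, w7}): φ is true.
  w2 (successors {w2, w5, w7}): φ is true.
  w3 (successors {w0, w2, w4, w7, w8}): φ is true.
  w4 (successors {w0, w2, w3}): φ is true.
  w5 (successors {w0, w2, w3, w4, w6, w8}): φ is true.
  w6 (successors {w2, w3, w4, w5, w8}): φ is true.
  w7 (successors {w0, w2, w5, w6, w8}): φ is true.
  w8 (successors {w0, w1, w3, w4, w7, w8}): φ is false.
Detail at w0 (counterexample):
  At w0: ¬(□q → q) is false, ◇r is false, so ¬(□q → q) ∨ ◇r is false.
    At w0: □q → q is true, so ¬(□q → q) is false.
      At w0: □q is false, q is true, so □q → q is true.
    At w0: ◇r requires r at some successor in {w0, w1, w3, w7}.
      At w0: r is false.
      At w1: r is false.
      At w3: r is false.
      At w7: r is false.
    So ◇r is false at w0.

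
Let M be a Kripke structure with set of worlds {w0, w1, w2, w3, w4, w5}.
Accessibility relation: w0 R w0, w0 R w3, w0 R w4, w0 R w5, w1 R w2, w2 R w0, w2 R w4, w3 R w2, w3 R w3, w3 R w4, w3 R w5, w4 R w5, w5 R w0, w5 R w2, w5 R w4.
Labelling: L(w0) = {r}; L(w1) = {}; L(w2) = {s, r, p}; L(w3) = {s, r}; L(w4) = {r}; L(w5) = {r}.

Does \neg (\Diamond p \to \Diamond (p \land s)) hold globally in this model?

No

Let φ = \neg (\Diamond p \to \Diamond (p \land s)). Evaluate φ at each world:
  w0 (successors {w0, w3, w4, w5}): φ is false.
  w1 (successors {w2}): φ is false.
  w2 (successors {w0, w4}): φ is false.
  w3 (successors {w2, w3, w4, w5}): φ is false.
  w4 (successors {w5}): φ is false.
  w5 (successors {w0, w2, w4}): φ is false.
Detail at w0 (counterexample):
  At w0: \Diamond p \to \Diamond (p \land s) is true, so \neg (\Diamond p \to \Diamond (p \land s)) is false.
    At w0: \Diamond p is false, \Diamond (p \land s) is false, so \Diamond p \to \Diamond (p \land s) is true.
      At w0: \Diamond p requires p at some successor in {w0, w3, w4, w5}.
        At w0: p is false.
        At w3: p is false.
        At w4: p is false.
        At w5: p is false.
      So \Diamond p is false at w0.
      At w0: \Diamond (p \land s) requires p \land s at some successor in {w0, w3, w4, w5}.
        At w0: p \land s is false.
        At w3: p \land s is false.
        At w4: p \land s is false.
        At w5: p \land s is false.
      So \Diamond (p \land s) is false at w0.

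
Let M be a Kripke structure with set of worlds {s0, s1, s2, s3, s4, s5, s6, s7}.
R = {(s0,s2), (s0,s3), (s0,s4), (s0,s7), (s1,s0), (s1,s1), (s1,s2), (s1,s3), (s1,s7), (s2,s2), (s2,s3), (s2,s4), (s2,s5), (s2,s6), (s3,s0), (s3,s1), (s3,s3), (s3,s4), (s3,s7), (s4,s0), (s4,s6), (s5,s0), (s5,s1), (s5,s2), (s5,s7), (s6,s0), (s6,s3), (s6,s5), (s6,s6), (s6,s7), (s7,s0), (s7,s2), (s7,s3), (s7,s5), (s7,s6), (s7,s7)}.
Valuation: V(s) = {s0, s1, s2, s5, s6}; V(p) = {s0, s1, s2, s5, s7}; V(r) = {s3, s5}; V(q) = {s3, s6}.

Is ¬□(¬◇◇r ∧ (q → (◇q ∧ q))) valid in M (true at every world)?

Yes

Let φ = ¬□(¬◇◇r ∧ (q → (◇q ∧ q))). Evaluate φ at each world:
  s0 (successors {s2, s3, s4, s7}): φ is true.
  s1 (successors {s0, s1, s2, s3, s7}): φ is true.
  s2 (successors {s2, s3, s4, s5, s6}): φ is true.
  s3 (successors {s0, s1, s3, s4, s7}): φ is true.
  s4 (successors {s0, s6}): φ is true.
  s5 (successors {s0, s1, s2, s7}): φ is true.
  s6 (successors {s0, s3, s5, s6, s7}): φ is true.
  s7 (successors {s0, s2, s3, s5, s6, s7}): φ is true.
For instance, at s0:
  At s0: □(¬◇◇r ∧ (q → (◇q ∧ q))) is false, so ¬□(¬◇◇r ∧ (q → (◇q ∧ q))) is true.
    At s0: □(¬◇◇r ∧ (q → (◇q ∧ q))) requires ¬◇◇r ∧ (q → (◇q ∧ q)) at every successor {s2, s3, s4, s7}.
      ¬◇◇r ∧ (q → (◇q ∧ q)) fails at s2, so □(¬◇◇r ∧ (q → (◇q ∧ q))) is false at s0.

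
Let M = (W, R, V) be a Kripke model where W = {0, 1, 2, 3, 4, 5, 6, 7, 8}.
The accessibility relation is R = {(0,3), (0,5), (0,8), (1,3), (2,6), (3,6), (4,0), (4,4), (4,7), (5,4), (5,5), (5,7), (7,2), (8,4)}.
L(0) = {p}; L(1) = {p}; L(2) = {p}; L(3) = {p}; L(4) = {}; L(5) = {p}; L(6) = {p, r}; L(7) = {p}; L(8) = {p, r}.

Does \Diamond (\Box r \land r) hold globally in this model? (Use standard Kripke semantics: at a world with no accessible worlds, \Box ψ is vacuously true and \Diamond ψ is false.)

No

Let φ = \Diamond (\Box r \land r). Evaluate φ at each world:
  0 (successors {3, 5, 8}): φ is false.
  1 (successors {3}): φ is false.
  2 (successors {6}): φ is true.
  3 (successors {6}): φ is true.
  4 (successors {0, 4, 7}): φ is false.
  5 (successors {4, 5, 7}): φ is false.
  6 (successors ∅): φ is false.
  7 (successors {2}): φ is false.
  8 (successors {4}): φ is false.
Detail at 0 (counterexample):
  At 0: \Diamond (\Box r \land r) requires \Box r \land r at some successor in {3, 5, 8}.
    At 3: \Box r \land r is false.
    At 5: \Box r \land r is false.
    At 8: \Box r \land r is false.
  So \Diamond (\Box r \land r) is false at 0.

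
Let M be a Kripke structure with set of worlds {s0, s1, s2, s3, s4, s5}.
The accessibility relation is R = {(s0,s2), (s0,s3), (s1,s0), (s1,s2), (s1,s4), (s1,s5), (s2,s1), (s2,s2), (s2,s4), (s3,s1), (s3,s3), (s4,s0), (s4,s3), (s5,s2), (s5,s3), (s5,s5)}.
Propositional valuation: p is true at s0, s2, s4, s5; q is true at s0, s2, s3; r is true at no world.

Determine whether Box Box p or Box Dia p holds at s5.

At s5: Box Box p is false, Box Dia p is false, so Box Box p or Box Dia p is false.
  At s5: Box Box p requires Box p at every successor {s2, s3, s5}.
    Box p fails at s2, so Box Box p is false at s5.
      At s2: Box p requires p at every successor {s1, s2, s4}.
        p fails at s1, so Box p is false at s2.
  At s5: Box Dia p requires Dia p at every successor {s2, s3, s5}.
    Dia p fails at s3, so Box Dia p is false at s5.
      At s3: Dia p requires p at some successor in {s1, s3}.
        At s1: p is false.
        At s3: p is false.
      So Dia p is false at s3.

No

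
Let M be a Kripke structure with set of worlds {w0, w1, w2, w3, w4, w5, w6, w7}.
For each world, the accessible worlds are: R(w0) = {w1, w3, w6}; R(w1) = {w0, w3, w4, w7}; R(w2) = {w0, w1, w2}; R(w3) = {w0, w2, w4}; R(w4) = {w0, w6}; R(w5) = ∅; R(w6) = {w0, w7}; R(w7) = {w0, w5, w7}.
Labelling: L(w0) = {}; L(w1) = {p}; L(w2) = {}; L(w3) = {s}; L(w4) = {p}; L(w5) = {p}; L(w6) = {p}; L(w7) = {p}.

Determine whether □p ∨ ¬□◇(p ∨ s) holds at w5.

At w5: □p is true, ¬□◇(p ∨ s) is false, so □p ∨ ¬□◇(p ∨ s) is true.
  At w5: no accessible worlds, so □p holds vacuously.
  At w5: □◇(p ∨ s) is true, so ¬□◇(p ∨ s) is false.
    At w5: no accessible worlds, so □◇(p ∨ s) holds vacuously.

Yes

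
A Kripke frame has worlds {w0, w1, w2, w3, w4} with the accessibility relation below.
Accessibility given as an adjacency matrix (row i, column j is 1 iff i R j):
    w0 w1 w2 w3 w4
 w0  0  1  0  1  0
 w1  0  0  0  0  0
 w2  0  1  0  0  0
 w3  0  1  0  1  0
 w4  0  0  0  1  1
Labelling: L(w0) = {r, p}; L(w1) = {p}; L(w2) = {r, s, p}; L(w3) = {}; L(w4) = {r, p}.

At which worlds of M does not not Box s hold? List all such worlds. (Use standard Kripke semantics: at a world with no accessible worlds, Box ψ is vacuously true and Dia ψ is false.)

Recall that Box ψ holds at a world iff ψ holds at every accessible world, and Dia ψ holds iff ψ holds at some accessible world.
Let φ = not not Box s. Evaluate φ at each world:
  w0 (successors {w1, w3}): φ is false.
  w1 (successors ∅): φ is true.
  w2 (successors {w1}): φ is false.
  w3 (successors {w1, w3}): φ is false.
  w4 (successors {w3, w4}): φ is false.
For instance, at w0:
  At w0: not Box s is true, so not not Box s is false.
    At w0: Box s is false, so not Box s is true.
      At w0: Box s requires s at every successor {w1, w3}.
        s fails at w1, so Box s is false at w0.
Satisfying worlds: {w1}

w1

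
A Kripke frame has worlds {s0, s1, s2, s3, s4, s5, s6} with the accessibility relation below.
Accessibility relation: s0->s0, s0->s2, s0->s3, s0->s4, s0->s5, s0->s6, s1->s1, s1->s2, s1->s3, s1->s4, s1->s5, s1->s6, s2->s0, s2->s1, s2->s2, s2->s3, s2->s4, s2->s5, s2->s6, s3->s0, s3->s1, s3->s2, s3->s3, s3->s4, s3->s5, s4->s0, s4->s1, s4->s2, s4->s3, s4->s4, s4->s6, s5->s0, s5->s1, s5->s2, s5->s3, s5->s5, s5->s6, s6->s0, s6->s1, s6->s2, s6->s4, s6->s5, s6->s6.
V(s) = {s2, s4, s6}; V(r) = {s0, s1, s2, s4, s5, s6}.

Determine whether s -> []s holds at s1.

Yes

At s1: s is false, []s is false, so s -> []s is true.
  At s1: []s requires s at every successor {s1, s2, s3, s4, s5, s6}.
    s fails at s1, so []s is false at s1.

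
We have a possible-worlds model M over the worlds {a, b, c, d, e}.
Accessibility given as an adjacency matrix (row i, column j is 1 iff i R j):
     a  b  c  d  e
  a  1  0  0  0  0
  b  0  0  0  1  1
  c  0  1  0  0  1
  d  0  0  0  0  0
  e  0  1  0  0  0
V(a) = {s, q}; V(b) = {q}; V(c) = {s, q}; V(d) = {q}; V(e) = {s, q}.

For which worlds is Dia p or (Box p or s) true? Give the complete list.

a, c, d, e

Let φ = Dia p or (Box p or s). Evaluate φ at each world:
  a (successors {a}): φ is true.
  b (successors {d, e}): φ is false.
  c (successors {b, e}): φ is true.
  d (successors ∅): φ is true.
  e (successors {b}): φ is true.
For instance, at e:
  At e: Dia p is false, Box p or s is true, so Dia p or (Box p or s) is true.
    At e: Dia p requires p at some successor in {b}.
      At b: p is false.
    So Dia p is false at e.
    At e: Box p is false, s is true, so Box p or s is true.
      At e: Box p requires p at every successor {b}.
        p fails at b, so Box p is false at e.
Satisfying worlds: {a, c, d, e}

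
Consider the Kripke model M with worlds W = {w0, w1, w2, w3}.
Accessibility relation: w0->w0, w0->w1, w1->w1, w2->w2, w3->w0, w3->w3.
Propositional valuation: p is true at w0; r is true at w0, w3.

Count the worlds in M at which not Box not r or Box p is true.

Let φ = not Box not r or Box p. Evaluate φ at each world:
  w0 (successors {w0, w1}): φ is true.
  w1 (successors {w1}): φ is false.
  w2 (successors {w2}): φ is false.
  w3 (successors {w0, w3}): φ is true.
For instance, at w0:
  At w0: not Box not r is true, Box p is false, so not Box not r or Box p is true.
    At w0: Box not r is false, so not Box not r is true.
      At w0: Box not r requires not r at every successor {w0, w1}.
        not r fails at w0, so Box not r is false at w0.
    At w0: Box p requires p at every successor {w0, w1}.
      p fails at w1, so Box p is false at w0.
Satisfying worlds: {w0, w3}

2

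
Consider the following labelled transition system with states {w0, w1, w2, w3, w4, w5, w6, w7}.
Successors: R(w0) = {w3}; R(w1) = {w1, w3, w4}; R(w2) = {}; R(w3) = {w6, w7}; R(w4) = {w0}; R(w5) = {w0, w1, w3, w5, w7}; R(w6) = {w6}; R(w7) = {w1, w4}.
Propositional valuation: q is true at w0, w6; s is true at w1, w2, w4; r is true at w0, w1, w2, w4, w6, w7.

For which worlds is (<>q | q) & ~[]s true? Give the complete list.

w0, w3, w4, w5, w6

Recall that []ψ holds at a world iff ψ holds at every accessible world, and <>ψ holds iff ψ holds at some accessible world.
Let φ = (<>q | q) & ~[]s. Evaluate φ at each world:
  w0 (successors {w3}): φ is true.
  w1 (successors {w1, w3, w4}): φ is false.
  w2 (successors ∅): φ is false.
  w3 (successors {w6, w7}): φ is true.
  w4 (successors {w0}): φ is true.
  w5 (successors {w0, w1, w3, w5, w7}): φ is true.
  w6 (successors {w6}): φ is true.
  w7 (successors {w1, w4}): φ is false.
For instance, at w0:
  At w0: <>q | q is true, ~[]s is true, so (<>q | q) & ~[]s is true.
    At w0: <>q is false, q is true, so <>q | q is true.
      At w0: <>q requires q at some successor in {w3}.
        At w3: q is false.
      So <>q is false at w0.
    At w0: []s is false, so ~[]s is true.
      At w0: []s requires s at every successor {w3}.
        s fails at w3, so []s is false at w0.
Satisfying worlds: {w0, w3, w4, w5, w6}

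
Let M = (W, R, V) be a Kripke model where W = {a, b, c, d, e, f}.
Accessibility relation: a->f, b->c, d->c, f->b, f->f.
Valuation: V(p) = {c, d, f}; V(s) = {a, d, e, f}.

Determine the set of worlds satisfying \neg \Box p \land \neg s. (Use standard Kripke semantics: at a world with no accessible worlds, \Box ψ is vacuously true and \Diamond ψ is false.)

none

Let φ = \neg \Box p \land \neg s. Evaluate φ at each world:
  a (successors {f}): φ is false.
  b (successors {c}): φ is false.
  c (successors ∅): φ is false.
  d (successors {c}): φ is false.
  e (successors ∅): φ is false.
  f (successors {b, f}): φ is false.
For instance, at a:
  At a: \neg \Box p is false, \neg s is false, so \neg \Box p \land \neg s is false.
    At a: \Box p is true, so \neg \Box p is false.
      At a: \Box p requires p at every successor {f}.
        At f: p is true.
      So \Box p is true at a.
Satisfying worlds: none.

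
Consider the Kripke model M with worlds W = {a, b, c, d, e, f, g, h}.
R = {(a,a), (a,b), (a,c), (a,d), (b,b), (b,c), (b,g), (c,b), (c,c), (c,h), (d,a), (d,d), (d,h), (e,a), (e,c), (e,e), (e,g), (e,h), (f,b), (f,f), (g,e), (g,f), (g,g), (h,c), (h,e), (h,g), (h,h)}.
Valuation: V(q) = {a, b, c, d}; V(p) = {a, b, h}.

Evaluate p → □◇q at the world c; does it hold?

At c: p is false, □◇q is true, so p → □◇q is true.
  At c: □◇q requires ◇q at every successor {b, c, h}.
      At b: ◇q requires q at some successor in {b, c, g}.
        q holds at b, so ◇q is true at b.
      At c: ◇q requires q at some successor in {b, c, h}.
        q holds at b, so ◇q is true at c.
      At h: ◇q requires q at some successor in {c, e, g, h}.
        q holds at c, so ◇q is true at h.
  So □◇q is true at c.

Yes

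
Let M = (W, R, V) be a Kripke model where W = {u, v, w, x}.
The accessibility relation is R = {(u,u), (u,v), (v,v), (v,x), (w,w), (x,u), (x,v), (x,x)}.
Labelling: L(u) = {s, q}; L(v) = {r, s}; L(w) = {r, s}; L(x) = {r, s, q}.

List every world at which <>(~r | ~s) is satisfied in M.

u, x

Let φ = <>(~r | ~s). Evaluate φ at each world:
  u (successors {u, v}): φ is true.
  v (successors {v, x}): φ is false.
  w (successors {w}): φ is false.
  x (successors {u, v, x}): φ is true.
For instance, at x:
  At x: <>(~r | ~s) requires ~r | ~s at some successor in {u, v, x}.
    ~r | ~s holds at u, so <>(~r | ~s) is true at x.
Satisfying worlds: {u, x}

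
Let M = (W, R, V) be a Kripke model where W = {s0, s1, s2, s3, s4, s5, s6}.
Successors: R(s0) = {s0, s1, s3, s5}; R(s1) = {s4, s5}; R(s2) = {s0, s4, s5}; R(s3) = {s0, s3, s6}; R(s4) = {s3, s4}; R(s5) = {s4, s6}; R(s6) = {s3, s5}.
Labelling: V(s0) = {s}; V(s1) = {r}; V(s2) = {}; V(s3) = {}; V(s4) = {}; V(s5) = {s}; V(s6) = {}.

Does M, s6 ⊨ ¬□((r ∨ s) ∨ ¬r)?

No

At s6: □((r ∨ s) ∨ ¬r) is true, so ¬□((r ∨ s) ∨ ¬r) is false.
  At s6: □((r ∨ s) ∨ ¬r) requires (r ∨ s) ∨ ¬r at every successor {s3, s5}.
    At s3: (r ∨ s) ∨ ¬r is true.
    At s5: (r ∨ s) ∨ ¬r is true.
  So □((r ∨ s) ∨ ¬r) is true at s6.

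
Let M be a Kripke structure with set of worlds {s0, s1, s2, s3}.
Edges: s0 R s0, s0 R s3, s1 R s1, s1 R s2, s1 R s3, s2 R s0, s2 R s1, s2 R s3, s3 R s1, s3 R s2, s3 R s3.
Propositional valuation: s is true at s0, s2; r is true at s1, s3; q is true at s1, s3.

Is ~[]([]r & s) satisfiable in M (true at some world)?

Recall that []ψ holds at a world iff ψ holds at every accessible world, and <>ψ holds iff ψ holds at some accessible world.
Let φ = ~[]([]r & s). Evaluate φ at each world:
  s0 (successors {s0, s3}): φ is true.
  s1 (successors {s1, s2, s3}): φ is true.
  s2 (successors {s0, s1, s3}): φ is true.
  s3 (successors {s1, s2, s3}): φ is true.
Detail at s0 (witness):
  At s0: []([]r & s) is false, so ~[]([]r & s) is true.
    At s0: []([]r & s) requires []r & s at every successor {s0, s3}.
      []r & s fails at s0, so []([]r & s) is false at s0.

Yes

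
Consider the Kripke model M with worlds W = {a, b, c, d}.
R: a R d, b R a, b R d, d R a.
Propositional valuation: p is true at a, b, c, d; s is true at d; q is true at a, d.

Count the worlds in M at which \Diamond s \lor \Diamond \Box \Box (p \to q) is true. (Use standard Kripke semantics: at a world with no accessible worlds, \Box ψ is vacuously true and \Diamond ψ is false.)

Let φ = \Diamond s \lor \Diamond \Box \Box (p \to q). Evaluate φ at each world:
  a (successors {d}): φ is true.
  b (successors {a, d}): φ is true.
  c (successors ∅): φ is false.
  d (successors {a}): φ is true.
For instance, at a:
  At a: \Diamond s is true, \Diamond \Box \Box (p \to q) is true, so \Diamond s \lor \Diamond \Box \Box (p \to q) is true.
    At a: \Diamond s requires s at some successor in {d}.
      s holds at d, so \Diamond s is true at a.
    At a: \Diamond \Box \Box (p \to q) requires \Box \Box (p \to q) at some successor in {d}.
      \Box \Box (p \to q) holds at d, so \Diamond \Box \Box (p \to q) is true at a.
Satisfying worlds: {a, b, d}

3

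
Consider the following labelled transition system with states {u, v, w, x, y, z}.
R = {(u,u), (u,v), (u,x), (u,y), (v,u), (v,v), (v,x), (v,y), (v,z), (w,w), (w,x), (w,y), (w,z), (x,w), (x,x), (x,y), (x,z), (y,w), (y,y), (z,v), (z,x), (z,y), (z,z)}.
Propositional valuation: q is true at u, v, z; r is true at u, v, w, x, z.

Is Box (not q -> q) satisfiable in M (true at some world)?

No

Let φ = Box (not q -> q). Evaluate φ at each world:
  u (successors {u, v, x, y}): φ is false.
  v (successors {u, v, x, y, z}): φ is false.
  w (successors {w, x, y, z}): φ is false.
  x (successors {w, x, y, z}): φ is false.
  y (successors {w, y}): φ is false.
  z (successors {v, x, y, z}): φ is false.
For instance, at w:
  At w: Box (not q -> q) requires not q -> q at every successor {w, x, y, z}.
    not q -> q fails at w, so Box (not q -> q) is false at w.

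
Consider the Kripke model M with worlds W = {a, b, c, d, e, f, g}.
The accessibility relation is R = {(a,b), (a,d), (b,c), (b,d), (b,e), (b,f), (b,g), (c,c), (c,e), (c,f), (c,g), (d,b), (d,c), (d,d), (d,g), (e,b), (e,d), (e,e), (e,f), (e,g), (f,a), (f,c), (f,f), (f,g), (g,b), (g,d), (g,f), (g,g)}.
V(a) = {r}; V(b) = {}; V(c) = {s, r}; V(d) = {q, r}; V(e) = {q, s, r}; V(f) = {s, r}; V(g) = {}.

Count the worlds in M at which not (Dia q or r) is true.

0

Let φ = not (Dia q or r). Evaluate φ at each world:
  a (successors {b, d}): φ is false.
  b (successors {c, d, e, f, g}): φ is false.
  c (successors {c, e, f, g}): φ is false.
  d (successors {b, c, d, g}): φ is false.
  e (successors {b, d, e, f, g}): φ is false.
  f (successors {a, c, f, g}): φ is false.
  g (successors {b, d, f, g}): φ is false.
For instance, at g:
  At g: Dia q or r is true, so not (Dia q or r) is false.
    At g: Dia q is true, r is false, so Dia q or r is true.
      At g: Dia q requires q at some successor in {b, d, f, g}.
        q holds at d, so Dia q is true at g.
Satisfying worlds: none.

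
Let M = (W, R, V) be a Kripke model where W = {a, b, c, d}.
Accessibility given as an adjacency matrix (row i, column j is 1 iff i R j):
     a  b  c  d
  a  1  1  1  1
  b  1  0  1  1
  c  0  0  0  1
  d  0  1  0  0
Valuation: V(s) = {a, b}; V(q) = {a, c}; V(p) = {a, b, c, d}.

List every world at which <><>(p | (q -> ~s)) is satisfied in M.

Recall that <>ψ holds at a world iff ψ holds at some accessible world.
Let φ = <><>(p | (q -> ~s)). Evaluate φ at each world:
  a (successors {a, b, c, d}): φ is true.
  b (successors {a, c, d}): φ is true.
  c (successors {d}): φ is true.
  d (successors {b}): φ is true.
For instance, at d:
  At d: <><>(p | (q -> ~s)) requires <>(p | (q -> ~s)) at some successor in {b}.
    <>(p | (q -> ~s)) holds at b, so <><>(p | (q -> ~s)) is true at d.
      At b: <>(p | (q -> ~s)) requires p | (q -> ~s) at some successor in {a, c, d}.
        p | (q -> ~s) holds at a, so <>(p | (q -> ~s)) is true at b.
Satisfying worlds: {a, b, c, d}

a, b, c, d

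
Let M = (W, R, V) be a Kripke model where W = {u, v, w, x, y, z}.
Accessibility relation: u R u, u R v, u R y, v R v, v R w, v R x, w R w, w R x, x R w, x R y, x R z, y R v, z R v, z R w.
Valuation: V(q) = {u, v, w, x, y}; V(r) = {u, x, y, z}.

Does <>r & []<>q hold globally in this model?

Recall that []ψ holds at a world iff ψ holds at every accessible world, and <>ψ holds iff ψ holds at some accessible world.
Let φ = <>r & []<>q. Evaluate φ at each world:
  u (successors {u, v, y}): φ is true.
  v (successors {v, w, x}): φ is true.
  w (successors {w, x}): φ is true.
  x (successors {w, y, z}): φ is true.
  y (successors {v}): φ is false.
  z (successors {v, w}): φ is false.
Detail at y (counterexample):
  At y: <>r is false, []<>q is true, so <>r & []<>q is false.
    At y: <>r requires r at some successor in {v}.
      At v: r is false.
    So <>r is false at y.
    At y: []<>q requires <>q at every successor {v}.
      At v: <>q is true.
    So []<>q is true at y.

No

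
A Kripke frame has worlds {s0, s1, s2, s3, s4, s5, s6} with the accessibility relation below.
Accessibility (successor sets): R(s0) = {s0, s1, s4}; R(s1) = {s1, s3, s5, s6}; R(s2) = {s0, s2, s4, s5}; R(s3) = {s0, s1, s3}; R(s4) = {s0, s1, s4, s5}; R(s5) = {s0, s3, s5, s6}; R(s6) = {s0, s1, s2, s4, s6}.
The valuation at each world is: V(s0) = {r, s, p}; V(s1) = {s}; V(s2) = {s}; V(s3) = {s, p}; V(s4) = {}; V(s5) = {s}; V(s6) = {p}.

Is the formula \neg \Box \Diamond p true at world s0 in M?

No

At s0: \Box \Diamond p is true, so \neg \Box \Diamond p is false.
  At s0: \Box \Diamond p requires \Diamond p at every successor {s0, s1, s4}.
      At s0: \Diamond p requires p at some successor in {s0, s1, s4}.
        p holds at s0, so \Diamond p is true at s0.
      At s1: \Diamond p requires p at some successor in {s1, s3, s5, s6}.
        p holds at s3, so \Diamond p is true at s1.
      At s4: \Diamond p requires p at some successor in {s0, s1, s4, s5}.
        p holds at s0, so \Diamond p is true at s4.
  So \Box \Diamond p is true at s0.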